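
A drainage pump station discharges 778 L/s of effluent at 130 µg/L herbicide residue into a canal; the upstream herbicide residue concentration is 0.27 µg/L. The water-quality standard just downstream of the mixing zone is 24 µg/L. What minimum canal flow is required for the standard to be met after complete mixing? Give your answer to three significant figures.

Set C_mix = 24: (Q·0.2700 + 778.0·130.0) / (Q + 778.0) = 24
→ Q = 778.0·(130.0 − 24)/(24 − 0.2700) = 3475 L/s.

3480 L/s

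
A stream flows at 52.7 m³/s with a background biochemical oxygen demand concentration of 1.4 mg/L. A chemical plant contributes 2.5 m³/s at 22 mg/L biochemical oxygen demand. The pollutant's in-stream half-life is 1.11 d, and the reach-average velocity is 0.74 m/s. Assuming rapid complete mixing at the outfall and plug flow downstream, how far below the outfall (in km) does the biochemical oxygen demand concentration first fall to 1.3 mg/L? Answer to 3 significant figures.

59.9 km

Conservation of mass: C = (52.70·1.400 + 2.500·22.00) / 55.20 = 128.8/55.20 = 2.333 mg/L.
Half-life 1.11 d → k = ln 2 / 1.11 = 0.6245 d⁻¹.
Set 2.333·exp(−k·t) = 1.3 → t = ln(2.333/1.3)/k = 80910 s = 22.48 h.
Distance = v·t = 0.74·80910 = 59870 m = 59.87 km.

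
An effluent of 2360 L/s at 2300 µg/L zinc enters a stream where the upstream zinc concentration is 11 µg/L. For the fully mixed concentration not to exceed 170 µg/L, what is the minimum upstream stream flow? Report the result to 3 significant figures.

31600 L/s

Set C_mix = 170: (Q·11.00 + 2360·2300) / (Q + 2360) = 170
→ Q = 2360·(2300 − 170)/(170 − 11.00) = 31620 L/s.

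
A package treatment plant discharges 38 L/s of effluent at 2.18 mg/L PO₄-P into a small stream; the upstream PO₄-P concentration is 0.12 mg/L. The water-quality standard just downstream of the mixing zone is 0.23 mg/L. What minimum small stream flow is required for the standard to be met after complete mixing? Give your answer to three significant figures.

Set C_mix = 0.23: (Q·0.1200 + 38.00·2.180) / (Q + 38.00) = 0.23
→ Q = 38.00·(2.180 − 0.23)/(0.23 − 0.1200) = 673.6 L/s.

674 L/s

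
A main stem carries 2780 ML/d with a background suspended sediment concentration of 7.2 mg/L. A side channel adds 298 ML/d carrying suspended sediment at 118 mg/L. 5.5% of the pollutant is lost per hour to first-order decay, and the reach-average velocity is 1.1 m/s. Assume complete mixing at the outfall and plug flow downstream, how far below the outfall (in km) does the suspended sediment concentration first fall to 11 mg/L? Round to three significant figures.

Mixed concentration C = ΣQC/ΣQ = (2780·7.200 + 298.0·118.0) / 3078 = 55180/3078 = 17.93 mg/L.
5.5%/h lost → k = −ln(1 − 0.055) = 0.05657 h⁻¹.
Set 17.93·exp(−k·t) = 11 → t = ln(17.93/11)/k = 31080 s = 8.634 h.
Distance = v·t = 1.1·31080 = 34190 m = 34.19 km.

34.2 km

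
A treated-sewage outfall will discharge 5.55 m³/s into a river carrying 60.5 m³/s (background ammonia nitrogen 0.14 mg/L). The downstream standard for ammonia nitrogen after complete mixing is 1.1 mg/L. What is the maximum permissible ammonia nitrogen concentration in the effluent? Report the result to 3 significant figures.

At the limit, (Qr·Cr + Qe·Cₑ)/(Qr + Qe) = 1.1:
Cₑ = (66.05·1.1 − 60.50·0.1400) / 5.550 = 11.56 mg/L.

11.6 mg/L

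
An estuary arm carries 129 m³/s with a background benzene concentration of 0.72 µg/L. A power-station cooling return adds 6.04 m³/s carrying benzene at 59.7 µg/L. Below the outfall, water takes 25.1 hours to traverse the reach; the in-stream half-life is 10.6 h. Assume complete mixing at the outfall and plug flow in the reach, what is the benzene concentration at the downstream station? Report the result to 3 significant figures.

Conservation of mass: C = (129.0·0.7200 + 6.040·59.70) / 135.0 = 453.5/135.0 = 3.358 µg/L.
Half-life 10.6 h → k = ln 2 / 10.6 = 0.06539 h⁻¹ = 1.569 d⁻¹.
Decay over the reach: 3.358·exp(−kt) = 3.358·0.1937 = 0.6505 µg/L.

0.651 µg/L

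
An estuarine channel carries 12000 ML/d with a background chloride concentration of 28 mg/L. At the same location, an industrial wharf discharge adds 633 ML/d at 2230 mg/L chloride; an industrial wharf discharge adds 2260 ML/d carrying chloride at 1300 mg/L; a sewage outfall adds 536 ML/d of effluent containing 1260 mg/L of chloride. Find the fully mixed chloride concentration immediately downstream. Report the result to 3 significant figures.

After mixing, C = (12000·28.00 + 633.0·2230 + 2260·1300 + 536.0·1260) / 15430 = 5361000/15430 = 347.5 mg/L.

347 mg/L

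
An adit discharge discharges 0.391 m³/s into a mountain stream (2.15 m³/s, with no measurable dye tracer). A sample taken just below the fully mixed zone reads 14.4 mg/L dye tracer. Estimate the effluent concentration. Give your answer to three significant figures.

93.6 mg/L

Mass balance: 2.150·0 + 0.3910·Cₑ = 2.541·14.40
→ Cₑ = (2.541·14.40 − 2.150·0) / 0.3910 = 93.58 mg/L.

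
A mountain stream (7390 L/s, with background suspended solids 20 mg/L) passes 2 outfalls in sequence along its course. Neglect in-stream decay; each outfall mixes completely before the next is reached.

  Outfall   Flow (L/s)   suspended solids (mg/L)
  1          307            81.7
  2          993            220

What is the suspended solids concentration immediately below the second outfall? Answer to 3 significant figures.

Below outfall 1: Q → 7697 L/s, C = (7390·20.00 + 307.0·81.70)/7697 = 22.46 mg/L.
Below outfall 2: Q → 8690 L/s, C = (7697·22.46 + 993.0·220.0)/8690 = 45.03 mg/L.

45.0 mg/L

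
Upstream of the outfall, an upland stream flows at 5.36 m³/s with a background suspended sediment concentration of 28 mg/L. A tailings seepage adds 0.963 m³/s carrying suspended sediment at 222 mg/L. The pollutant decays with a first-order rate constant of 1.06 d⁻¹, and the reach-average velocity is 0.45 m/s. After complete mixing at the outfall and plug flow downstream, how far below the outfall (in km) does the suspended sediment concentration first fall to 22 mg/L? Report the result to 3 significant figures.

35.3 km

Mass balance: C = (5.360·28.00 + 0.9630·222.0) / 6.323 = 363.9/6.323 = 57.55 mg/L.
Set 57.55·exp(−k·t) = 22 → t = ln(57.55/22)/k = 78380 s = 21.77 h.
Distance = v·t = 0.45·78380 = 35270 m = 35.27 km.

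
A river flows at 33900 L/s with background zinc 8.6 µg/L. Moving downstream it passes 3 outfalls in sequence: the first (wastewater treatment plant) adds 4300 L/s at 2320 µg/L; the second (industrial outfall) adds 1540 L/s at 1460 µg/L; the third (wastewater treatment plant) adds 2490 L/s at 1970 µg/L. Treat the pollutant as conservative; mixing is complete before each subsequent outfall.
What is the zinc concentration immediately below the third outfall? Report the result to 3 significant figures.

Outfall 1: combined Q = 38200 L/s; C = (33900·8.600 + 4300·2320)/38200 = 268.8 µg/L.
Outfall 2: combined Q = 39740 L/s; C = (38200·268.8 + 1540·1460)/39740 = 314.9 µg/L.
Outfall 3: combined Q = 42230 L/s; C = (39740·314.9 + 2490·1970)/42230 = 412.5 µg/L.

413 µg/L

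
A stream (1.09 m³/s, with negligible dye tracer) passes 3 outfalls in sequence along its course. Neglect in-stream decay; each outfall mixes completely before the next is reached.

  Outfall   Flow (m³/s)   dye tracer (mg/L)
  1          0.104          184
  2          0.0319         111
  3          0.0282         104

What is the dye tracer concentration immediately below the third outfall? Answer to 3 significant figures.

Below outfall 1: Q → 1.194 m³/s, C = (1.090·0 + 0.1040·184.0)/1.194 = 16.03 mg/L.
Below outfall 2: Q → 1.226 m³/s, C = (1.194·16.03 + 0.03190·111.0)/1.226 = 18.50 mg/L.
Below outfall 3: Q → 1.254 m³/s, C = (1.226·18.50 + 0.02820·104.0)/1.254 = 20.42 mg/L.

20.4 mg/L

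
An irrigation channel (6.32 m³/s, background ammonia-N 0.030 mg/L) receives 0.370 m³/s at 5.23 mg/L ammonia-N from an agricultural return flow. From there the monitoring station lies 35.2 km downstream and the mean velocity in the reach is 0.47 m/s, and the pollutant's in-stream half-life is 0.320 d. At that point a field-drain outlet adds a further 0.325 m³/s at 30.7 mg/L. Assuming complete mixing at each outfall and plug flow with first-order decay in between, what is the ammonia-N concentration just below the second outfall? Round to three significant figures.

1.47 mg/L

Mass balance: C = (6.320·0.03000 + 0.3700·5.230) / 6.690 = 2.125/6.690 = 0.3176 mg/L; combined flow 6.690 m³/s.
Travel time t = 35.2·1000 / 0.47 = 74890 s = 20.80 h.
Half-life 0.320 d → k = ln 2 / 0.320 = 2.166 d⁻¹.
Applying C = C₀e^(−kt): 0.3176 × 0.1530 = 0.04858 mg/L.
At the second outfall, C = (6.690·0.04858 + 0.3250·30.70) / (6.690 + 0.3250) = 1.469 mg/L.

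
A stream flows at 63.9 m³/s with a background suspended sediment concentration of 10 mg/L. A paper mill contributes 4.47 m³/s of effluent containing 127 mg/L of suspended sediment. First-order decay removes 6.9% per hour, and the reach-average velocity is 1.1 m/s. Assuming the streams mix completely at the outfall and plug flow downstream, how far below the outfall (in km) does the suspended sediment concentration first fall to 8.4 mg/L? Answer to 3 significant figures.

41.1 km

Mass balance: C = (63.90·10.00 + 4.470·127.0) / 68.37 = 1207/68.37 = 17.65 mg/L.
6.9%/h lost → k = −ln(1 − 0.069) = 0.07150 h⁻¹.
Set 17.65·exp(−k·t) = 8.4 → t = ln(17.65/8.4)/k = 37390 s = 10.38 h.
Distance = v·t = 1.1·37390 = 41120 m = 41.12 km.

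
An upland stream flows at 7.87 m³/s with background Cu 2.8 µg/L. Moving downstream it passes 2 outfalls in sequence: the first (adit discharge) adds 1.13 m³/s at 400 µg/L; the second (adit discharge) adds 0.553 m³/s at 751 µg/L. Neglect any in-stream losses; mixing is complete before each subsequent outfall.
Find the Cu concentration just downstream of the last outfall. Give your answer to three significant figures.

Below outfall 1: Q → 9.000 m³/s, C = (7.870·2.800 + 1.130·400.0)/9.000 = 52.67 µg/L.
Below outfall 2: Q → 9.553 m³/s, C = (9.000·52.67 + 0.5530·751.0)/9.553 = 93.10 µg/L.

93.1 µg/L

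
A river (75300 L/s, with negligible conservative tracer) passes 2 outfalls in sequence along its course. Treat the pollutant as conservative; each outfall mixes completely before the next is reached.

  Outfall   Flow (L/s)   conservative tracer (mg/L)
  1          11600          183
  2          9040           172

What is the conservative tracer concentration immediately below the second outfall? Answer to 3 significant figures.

After outfall 1: Q = 75300 + 11600 = 86900 L/s; C = (75300·0 + 11600·183.0)/86900 = 24.43 mg/L.
After outfall 2: Q = 86900 + 9040 = 95940 L/s; C = (86900·24.43 + 9040·172.0)/95940 = 38.33 mg/L.

38.3 mg/L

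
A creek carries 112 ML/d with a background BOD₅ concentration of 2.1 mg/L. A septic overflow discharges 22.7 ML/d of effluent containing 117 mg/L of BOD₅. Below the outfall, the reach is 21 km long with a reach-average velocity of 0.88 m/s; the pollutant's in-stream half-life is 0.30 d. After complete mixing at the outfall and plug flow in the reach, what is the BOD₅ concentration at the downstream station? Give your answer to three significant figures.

After mixing, C = (112.0·2.100 + 22.70·117.0) / 134.7 = 2891/134.7 = 21.46 mg/L.
Travel time t = 21·1000 / 0.88 = 23860 s = 6.629 h.
Half-life 0.30 d → k = ln 2 / 0.30 = 2.310 d⁻¹.
First-order decay: C = 21.46·exp(−k·t) = 21.46·0.5283 = 11.34 mg/L.

11.3 mg/L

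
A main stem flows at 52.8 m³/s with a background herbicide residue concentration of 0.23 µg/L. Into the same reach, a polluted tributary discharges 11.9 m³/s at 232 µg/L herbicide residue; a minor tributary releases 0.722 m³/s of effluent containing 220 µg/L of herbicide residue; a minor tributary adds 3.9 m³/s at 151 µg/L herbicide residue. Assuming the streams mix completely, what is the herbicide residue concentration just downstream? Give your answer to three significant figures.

50.8 µg/L

Conservation of mass: C = (52.80·0.2300 + 11.90·232.0 + 0.7220·220.0 + 3.900·151.0) / 69.32 = 3521/69.32 = 50.79 µg/L.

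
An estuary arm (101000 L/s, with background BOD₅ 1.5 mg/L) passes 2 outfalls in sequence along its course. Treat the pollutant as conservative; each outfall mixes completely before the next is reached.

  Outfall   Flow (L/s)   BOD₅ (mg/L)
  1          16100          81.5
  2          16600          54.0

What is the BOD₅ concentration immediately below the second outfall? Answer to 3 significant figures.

After outfall 1: Q = 101000 + 16100 = 117100 L/s; C = (101000·1.500 + 16100·81.50)/117100 = 12.50 mg/L.
After outfall 2: Q = 117100 + 16600 = 133700 L/s; C = (117100·12.50 + 16600·54.00)/133700 = 17.65 mg/L.

17.7 mg/L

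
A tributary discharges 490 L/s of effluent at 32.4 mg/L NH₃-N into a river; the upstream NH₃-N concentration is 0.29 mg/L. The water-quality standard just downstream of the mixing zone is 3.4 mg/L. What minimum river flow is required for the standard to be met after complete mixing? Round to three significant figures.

Set C_mix = 3.4: (Q·0.2900 + 490.0·32.40) / (Q + 490.0) = 3.4
→ Q = 490.0·(32.40 − 3.4)/(3.4 − 0.2900) = 4569 L/s.

4570 L/s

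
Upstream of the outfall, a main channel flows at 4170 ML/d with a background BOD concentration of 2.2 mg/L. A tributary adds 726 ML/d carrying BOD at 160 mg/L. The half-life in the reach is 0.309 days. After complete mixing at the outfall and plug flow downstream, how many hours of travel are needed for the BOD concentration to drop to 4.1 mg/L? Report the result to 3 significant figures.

Conservation of mass: C = (4170·2.200 + 726.0·160.0) / 4896 = 125300/4896 = 25.60 mg/L.
Half-life 0.309 d → k = ln 2 / 0.309 = 2.243 d⁻¹.
25.60·exp(−k·t) = 4.1 → t = ln(25.60/4.1)/k = 70550 s = 19.60 h.

19.6 h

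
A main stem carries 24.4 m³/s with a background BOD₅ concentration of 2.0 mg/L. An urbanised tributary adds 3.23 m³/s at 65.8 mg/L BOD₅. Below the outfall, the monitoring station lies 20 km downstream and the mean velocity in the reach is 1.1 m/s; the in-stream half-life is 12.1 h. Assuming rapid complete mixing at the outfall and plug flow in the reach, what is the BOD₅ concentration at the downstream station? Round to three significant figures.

7.08 mg/L

Mass balance: C = (24.40·2.000 + 3.230·65.80) / 27.63 = 261.3/27.63 = 9.458 mg/L.
Travel time t = 20·1000 / 1.1 = 18180 s = 5.051 h.
Half-life 12.1 h → k = ln 2 / 12.1 = 0.05728 h⁻¹ = 1.375 d⁻¹.
First-order decay: C = 9.458·exp(−k·t) = 9.458·0.7488 = 7.082 mg/L.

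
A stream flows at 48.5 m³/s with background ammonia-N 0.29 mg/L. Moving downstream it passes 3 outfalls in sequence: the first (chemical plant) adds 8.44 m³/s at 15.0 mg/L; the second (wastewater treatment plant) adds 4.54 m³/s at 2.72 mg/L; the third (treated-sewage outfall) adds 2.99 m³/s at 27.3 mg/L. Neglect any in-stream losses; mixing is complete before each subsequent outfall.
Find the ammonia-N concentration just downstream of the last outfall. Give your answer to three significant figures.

3.64 mg/L

Below outfall 1: Q → 56.94 m³/s, C = (48.50·0.2900 + 8.440·15.00)/56.94 = 2.470 mg/L.
Below outfall 2: Q → 61.48 m³/s, C = (56.94·2.470 + 4.540·2.720)/61.48 = 2.489 mg/L.
Below outfall 3: Q → 64.47 m³/s, C = (61.48·2.489 + 2.990·27.30)/64.47 = 3.640 mg/L.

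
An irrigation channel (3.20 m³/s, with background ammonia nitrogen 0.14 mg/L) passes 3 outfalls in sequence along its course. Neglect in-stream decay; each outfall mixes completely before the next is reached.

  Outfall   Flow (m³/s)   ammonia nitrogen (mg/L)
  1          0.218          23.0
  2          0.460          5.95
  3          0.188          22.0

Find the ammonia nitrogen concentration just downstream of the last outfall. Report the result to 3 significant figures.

After outfall 1: Q = 3.200 + 0.2180 = 3.418 m³/s; C = (3.200·0.1400 + 0.2180·23.00)/3.418 = 1.598 mg/L.
After outfall 2: Q = 3.418 + 0.4600 = 3.878 m³/s; C = (3.418·1.598 + 0.4600·5.950)/3.878 = 2.114 mg/L.
After outfall 3: Q = 3.878 + 0.1880 = 4.066 m³/s; C = (3.878·2.114 + 0.1880·22.00)/4.066 = 3.034 mg/L.

3.03 mg/L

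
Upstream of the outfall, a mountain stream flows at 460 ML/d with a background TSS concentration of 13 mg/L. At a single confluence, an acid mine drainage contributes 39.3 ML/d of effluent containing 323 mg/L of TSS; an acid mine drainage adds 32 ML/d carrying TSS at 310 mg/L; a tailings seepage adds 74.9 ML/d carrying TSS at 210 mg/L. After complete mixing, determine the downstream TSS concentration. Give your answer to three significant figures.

73.1 mg/L

Flow-weighted average: C = (460.0·13.00 + 39.30·323.0 + 32.00·310.0 + 74.90·210.0) / 606.2 = 44320/606.2 = 73.12 mg/L.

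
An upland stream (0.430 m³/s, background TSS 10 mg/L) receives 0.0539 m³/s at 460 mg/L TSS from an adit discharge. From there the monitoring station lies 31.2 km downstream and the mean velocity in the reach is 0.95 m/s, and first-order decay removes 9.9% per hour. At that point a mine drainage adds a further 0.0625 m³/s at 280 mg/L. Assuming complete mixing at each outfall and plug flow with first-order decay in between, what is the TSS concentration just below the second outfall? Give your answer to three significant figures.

52.6 mg/L

After mixing, C = (0.4300·10.00 + 0.05390·460.0) / 0.4839 = 29.09/0.4839 = 60.12 mg/L; combined flow 0.4839 m³/s.
Travel time t = 31.2·1000 / 0.95 = 32840 s = 9.123 h.
9.9%/h lost → k = −ln(1 − 0.099) = 0.1043 h⁻¹.
Decay over the reach: 60.12·exp(−kt) = 60.12·0.3863 = 23.23 mg/L.
At the second outfall, C = (0.4839·23.23 + 0.06250·280.0) / (0.4839 + 0.06250) = 52.60 mg/L.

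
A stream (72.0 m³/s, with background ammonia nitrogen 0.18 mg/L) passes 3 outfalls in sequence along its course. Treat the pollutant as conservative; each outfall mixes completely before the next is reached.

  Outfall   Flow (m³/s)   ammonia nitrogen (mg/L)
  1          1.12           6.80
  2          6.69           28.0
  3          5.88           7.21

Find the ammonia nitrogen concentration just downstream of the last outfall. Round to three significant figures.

2.92 mg/L

Outfall 1: combined Q = 73.12 m³/s; C = (72.00·0.1800 + 1.120·6.800)/73.12 = 0.2814 mg/L.
Outfall 2: combined Q = 79.81 m³/s; C = (73.12·0.2814 + 6.690·28.00)/79.81 = 2.605 mg/L.
Outfall 3: combined Q = 85.69 m³/s; C = (79.81·2.605 + 5.880·7.210)/85.69 = 2.921 mg/L.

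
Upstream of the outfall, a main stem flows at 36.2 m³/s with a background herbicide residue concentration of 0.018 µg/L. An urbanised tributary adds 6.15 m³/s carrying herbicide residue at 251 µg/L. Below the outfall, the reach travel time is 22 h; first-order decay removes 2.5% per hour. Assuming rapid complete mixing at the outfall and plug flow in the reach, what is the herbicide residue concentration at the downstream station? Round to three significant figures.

Mixed concentration C = ΣQC/ΣQ = (36.20·0.01800 + 6.150·251.0) / 42.35 = 1544/42.35 = 36.47 µg/L.
2.5%/h lost → k = −ln(1 − 0.025) = 0.02532 h⁻¹.
First-order decay: C = 36.47·exp(−k·t) = 36.47·0.5729 = 20.89 µg/L.

20.9 µg/L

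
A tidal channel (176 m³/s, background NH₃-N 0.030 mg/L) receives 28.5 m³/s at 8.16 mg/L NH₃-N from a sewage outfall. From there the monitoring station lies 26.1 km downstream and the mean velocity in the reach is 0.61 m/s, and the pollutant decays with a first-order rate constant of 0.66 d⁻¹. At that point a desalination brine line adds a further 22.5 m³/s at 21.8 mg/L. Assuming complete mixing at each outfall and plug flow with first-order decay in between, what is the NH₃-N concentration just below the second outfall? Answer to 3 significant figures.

After mixing, C = (176.0·0.03000 + 28.50·8.160) / 204.5 = 237.8/204.5 = 1.163 mg/L; combined flow 204.5 m³/s.
Travel time t = 26.1·1000 / 0.61 = 42790 s = 11.89 h.
Applying C = C₀e^(−kt): 1.163 × 0.7212 = 0.8388 mg/L.
At the second outfall, C = (204.5·0.8388 + 22.50·21.80) / (204.5 + 22.50) = 2.916 mg/L.

2.92 mg/L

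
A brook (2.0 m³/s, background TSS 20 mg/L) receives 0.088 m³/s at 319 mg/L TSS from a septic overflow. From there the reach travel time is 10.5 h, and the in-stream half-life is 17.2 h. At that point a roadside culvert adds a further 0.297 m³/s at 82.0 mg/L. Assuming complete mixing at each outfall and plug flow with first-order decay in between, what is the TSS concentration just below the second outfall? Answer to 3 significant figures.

28.9 mg/L

Conservation of mass: C = (2.000·20.00 + 0.08800·319.0) / 2.088 = 68.07/2.088 = 32.60 mg/L; combined flow 2.088 m³/s.
Half-life 17.2 h → k = ln 2 / 17.2 = 0.04030 h⁻¹ = 0.9672 d⁻¹.
Applying C = C₀e^(−kt): 32.60 × 0.6550 = 21.35 mg/L.
Second outfall: C = (2.088·21.35 + 0.2970·82.00)/2.385 = 28.91 mg/L.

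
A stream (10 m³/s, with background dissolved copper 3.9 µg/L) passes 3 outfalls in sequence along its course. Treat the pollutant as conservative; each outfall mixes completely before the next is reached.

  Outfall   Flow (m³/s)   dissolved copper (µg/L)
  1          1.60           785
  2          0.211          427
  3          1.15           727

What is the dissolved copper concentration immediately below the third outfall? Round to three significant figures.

Outfall 1: combined Q = 11.60 m³/s; C = (10.00·3.900 + 1.600·785.0)/11.60 = 111.6 µg/L.
Outfall 2: combined Q = 11.81 m³/s; C = (11.60·111.6 + 0.2110·427.0)/11.81 = 117.3 µg/L.
Outfall 3: combined Q = 12.96 m³/s; C = (11.81·117.3 + 1.150·727.0)/12.96 = 171.4 µg/L.

171 µg/L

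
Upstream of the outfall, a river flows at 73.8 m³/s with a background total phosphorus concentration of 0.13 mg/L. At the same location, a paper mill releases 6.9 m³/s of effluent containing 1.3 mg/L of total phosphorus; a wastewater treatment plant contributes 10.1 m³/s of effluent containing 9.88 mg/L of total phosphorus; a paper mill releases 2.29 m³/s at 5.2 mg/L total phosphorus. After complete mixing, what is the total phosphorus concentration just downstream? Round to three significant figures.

1.40 mg/L

Conservation of mass: C = (73.80·0.1300 + 6.900·1.300 + 10.10·9.880 + 2.290·5.200) / 93.09 = 130.3/93.09 = 1.399 mg/L.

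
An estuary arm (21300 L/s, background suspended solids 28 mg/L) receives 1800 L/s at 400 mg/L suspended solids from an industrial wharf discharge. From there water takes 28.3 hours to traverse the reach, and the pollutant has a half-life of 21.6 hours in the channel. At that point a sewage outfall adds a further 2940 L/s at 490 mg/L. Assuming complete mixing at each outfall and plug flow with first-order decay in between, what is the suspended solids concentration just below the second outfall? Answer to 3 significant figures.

Mass balance: C = (21300·28.00 + 1800·400.0) / 23100 = 1316000/23100 = 56.99 mg/L; combined flow 23100 L/s.
Half-life 21.6 h → k = ln 2 / 21.6 = 0.03209 h⁻¹ = 0.7702 d⁻¹.
Applying C = C₀e^(−kt): 56.99 × 0.4033 = 22.98 mg/L.
Second outfall: C = (23100·22.98 + 2940·490.0)/26040 = 75.71 mg/L.

75.7 mg/L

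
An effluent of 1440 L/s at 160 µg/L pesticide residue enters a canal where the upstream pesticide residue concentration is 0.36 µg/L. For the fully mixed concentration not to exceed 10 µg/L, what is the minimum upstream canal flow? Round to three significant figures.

22400 L/s

Set C_mix = 10: (Q·0.3600 + 1440·160.0) / (Q + 1440) = 10
→ Q = 1440·(160.0 − 10)/(10 − 0.3600) = 22410 L/s.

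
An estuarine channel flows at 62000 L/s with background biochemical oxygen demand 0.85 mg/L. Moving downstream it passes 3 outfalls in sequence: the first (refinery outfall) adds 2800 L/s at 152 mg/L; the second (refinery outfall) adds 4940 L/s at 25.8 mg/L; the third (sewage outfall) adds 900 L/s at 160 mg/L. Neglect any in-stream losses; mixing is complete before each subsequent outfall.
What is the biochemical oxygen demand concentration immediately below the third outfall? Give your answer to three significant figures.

10.6 mg/L

Below outfall 1: Q → 64800 L/s, C = (62000·0.8500 + 2800·152.0)/64800 = 7.381 mg/L.
Below outfall 2: Q → 69740 L/s, C = (64800·7.381 + 4940·25.80)/69740 = 8.686 mg/L.
Below outfall 3: Q → 70640 L/s, C = (69740·8.686 + 900.0·160.0)/70640 = 10.61 mg/L.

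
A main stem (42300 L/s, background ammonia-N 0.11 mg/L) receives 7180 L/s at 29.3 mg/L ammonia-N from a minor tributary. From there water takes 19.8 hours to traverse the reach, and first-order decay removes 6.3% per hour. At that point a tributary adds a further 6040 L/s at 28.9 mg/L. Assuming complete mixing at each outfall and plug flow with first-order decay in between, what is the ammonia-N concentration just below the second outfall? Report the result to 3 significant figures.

After mixing, C = (42300·0.1100 + 7180·29.30) / 49480 = 215000/49480 = 4.346 mg/L; combined flow 49480 L/s.
6.3%/h lost → k = −ln(1 − 0.063) = 0.06507 h⁻¹.
Applying C = C₀e^(−kt): 4.346 × 0.2757 = 1.198 mg/L.
At the second outfall, C = (49480·1.198 + 6040·28.90) / (49480 + 6040) = 4.212 mg/L.

4.21 mg/L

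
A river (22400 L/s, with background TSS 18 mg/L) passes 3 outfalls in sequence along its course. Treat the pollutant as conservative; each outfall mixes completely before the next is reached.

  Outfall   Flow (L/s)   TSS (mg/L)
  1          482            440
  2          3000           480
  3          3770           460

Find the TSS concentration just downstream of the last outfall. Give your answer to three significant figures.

Outfall 1: combined Q = 22880 L/s; C = (22400·18.00 + 482.0·440.0)/22880 = 26.89 mg/L.
Outfall 2: combined Q = 25880 L/s; C = (22880·26.89 + 3000·480.0)/25880 = 79.41 mg/L.
Outfall 3: combined Q = 29650 L/s; C = (25880·79.41 + 3770·460.0)/29650 = 127.8 mg/L.

128 mg/L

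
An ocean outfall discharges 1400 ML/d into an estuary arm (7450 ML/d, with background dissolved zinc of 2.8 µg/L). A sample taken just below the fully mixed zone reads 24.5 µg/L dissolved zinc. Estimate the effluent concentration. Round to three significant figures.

Mass balance: 7450·2.800 + 1400·Cₑ = 8850·24.50
→ Cₑ = (8850·24.50 − 7450·2.800) / 1400 = 140.0 µg/L.

140 µg/L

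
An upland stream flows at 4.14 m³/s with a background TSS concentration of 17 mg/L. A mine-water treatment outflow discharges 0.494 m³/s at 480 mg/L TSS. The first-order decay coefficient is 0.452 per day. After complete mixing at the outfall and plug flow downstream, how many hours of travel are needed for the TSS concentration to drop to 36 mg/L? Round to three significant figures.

Mixed concentration C = ΣQC/ΣQ = (4.140·17.00 + 0.4940·480.0) / 4.634 = 307.5/4.634 = 66.36 mg/L.
66.36·exp(−k·t) = 36 → t = ln(66.36/36)/k = 116900 s = 32.47 h.

32.5 h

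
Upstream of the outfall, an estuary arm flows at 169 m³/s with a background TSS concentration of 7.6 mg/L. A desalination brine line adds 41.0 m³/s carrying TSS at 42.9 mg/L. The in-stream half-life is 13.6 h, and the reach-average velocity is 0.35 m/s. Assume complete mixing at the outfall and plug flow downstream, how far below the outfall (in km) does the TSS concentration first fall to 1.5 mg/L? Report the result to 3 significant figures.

56.1 km

Mass balance: C = (169.0·7.600 + 41.00·42.90) / 210.0 = 3043/210.0 = 14.49 mg/L.
Half-life 13.6 h → k = ln 2 / 13.6 = 0.05097 h⁻¹ = 1.223 d⁻¹.
Set 14.49·exp(−k·t) = 1.5 → t = ln(14.49/1.5)/k = 160200 s = 44.50 h.
Distance = v·t = 0.35·160200 = 56070 m = 56.07 km.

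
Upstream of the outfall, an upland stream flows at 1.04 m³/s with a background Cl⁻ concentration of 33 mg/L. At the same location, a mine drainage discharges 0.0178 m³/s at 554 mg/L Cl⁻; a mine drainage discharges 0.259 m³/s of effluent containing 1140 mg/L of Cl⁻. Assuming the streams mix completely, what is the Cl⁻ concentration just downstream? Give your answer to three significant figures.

258 mg/L

Flow-weighted average: C = (1.040·33.00 + 0.01780·554.0 + 0.2590·1140) / 1.317 = 339.4/1.317 = 257.8 mg/L.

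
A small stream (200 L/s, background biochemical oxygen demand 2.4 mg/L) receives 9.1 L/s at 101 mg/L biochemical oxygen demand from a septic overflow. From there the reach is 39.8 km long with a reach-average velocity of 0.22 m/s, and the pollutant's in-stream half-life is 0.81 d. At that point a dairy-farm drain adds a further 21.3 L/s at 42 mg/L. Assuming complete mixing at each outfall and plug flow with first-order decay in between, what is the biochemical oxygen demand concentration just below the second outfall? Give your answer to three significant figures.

Mixed concentration C = ΣQC/ΣQ = (200.0·2.400 + 9.100·101.0) / 209.1 = 1399/209.1 = 6.691 mg/L; combined flow 209.1 L/s.
Travel time t = 39.8·1000 / 0.22 = 180900 s = 50.25 h.
Half-life 0.81 d → k = ln 2 / 0.81 = 0.8557 d⁻¹.
After decay, C = 6.691 × e^(−kt) = 6.691 × 0.1667 = 1.115 mg/L.
Second outfall: C = (209.1·1.115 + 21.30·42.00)/230.4 = 4.895 mg/L.

4.89 mg/L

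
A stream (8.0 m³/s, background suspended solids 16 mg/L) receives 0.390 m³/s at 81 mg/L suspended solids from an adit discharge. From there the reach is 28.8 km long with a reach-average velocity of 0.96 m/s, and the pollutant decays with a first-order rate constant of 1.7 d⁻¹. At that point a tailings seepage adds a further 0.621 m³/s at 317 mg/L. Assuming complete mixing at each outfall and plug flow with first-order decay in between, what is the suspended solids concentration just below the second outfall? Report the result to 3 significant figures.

31.7 mg/L

After mixing, C = (8.000·16.00 + 0.3900·81.00) / 8.390 = 159.6/8.390 = 19.02 mg/L; combined flow 8.390 m³/s.
Travel time t = 28.8·1000 / 0.96 = 30000 s = 8.333 h.
Decay over the reach: 19.02·exp(−kt) = 19.02·0.5542 = 10.54 mg/L.
At the second outfall, C = (8.390·10.54 + 0.6210·317.0) / (8.390 + 0.6210) = 31.66 mg/L.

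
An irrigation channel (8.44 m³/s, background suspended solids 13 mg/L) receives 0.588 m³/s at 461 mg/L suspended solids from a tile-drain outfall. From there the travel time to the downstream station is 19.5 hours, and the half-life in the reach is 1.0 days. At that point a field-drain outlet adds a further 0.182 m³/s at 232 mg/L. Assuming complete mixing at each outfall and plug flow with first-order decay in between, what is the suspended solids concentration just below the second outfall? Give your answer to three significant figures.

28.1 mg/L

Mixed concentration C = ΣQC/ΣQ = (8.440·13.00 + 0.5880·461.0) / 9.028 = 380.8/9.028 = 42.18 mg/L; combined flow 9.028 m³/s.
Half-life 1.0 d → k = ln 2 / 1.0 = 0.6931 d⁻¹.
Applying C = C₀e^(−kt): 42.18 × 0.5694 = 24.02 mg/L.
At the second outfall, C = (9.028·24.02 + 0.1820·232.0) / (9.028 + 0.1820) = 28.13 mg/L.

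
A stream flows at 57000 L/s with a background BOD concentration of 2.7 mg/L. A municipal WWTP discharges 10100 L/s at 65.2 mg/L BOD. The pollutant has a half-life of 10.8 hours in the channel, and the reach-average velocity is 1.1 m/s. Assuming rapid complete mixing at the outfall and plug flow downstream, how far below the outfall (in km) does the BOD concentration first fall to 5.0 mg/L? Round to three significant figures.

54.6 km

After mixing, C = (57000·2.700 + 10100·65.20) / 67100 = 812400/67100 = 12.11 mg/L.
Half-life 10.8 h → k = ln 2 / 10.8 = 0.06418 h⁻¹ = 1.540 d⁻¹.
Set 12.11·exp(−k·t) = 5.0 → t = ln(12.11/5.0)/k = 49610 s = 13.78 h.
Distance = v·t = 1.1·49610 = 54570 m = 54.57 km.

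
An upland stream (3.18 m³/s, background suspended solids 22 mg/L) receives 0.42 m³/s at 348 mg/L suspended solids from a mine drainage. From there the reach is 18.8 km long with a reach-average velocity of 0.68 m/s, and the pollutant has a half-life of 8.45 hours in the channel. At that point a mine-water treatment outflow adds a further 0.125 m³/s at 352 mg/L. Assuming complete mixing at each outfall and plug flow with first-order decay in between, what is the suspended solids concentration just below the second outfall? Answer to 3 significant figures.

42.7 mg/L

After mixing, C = (3.180·22.00 + 0.4200·348.0) / 3.600 = 216.1/3.600 = 60.03 mg/L; combined flow 3.600 m³/s.
Travel time t = 18.8·1000 / 0.68 = 27650 s = 7.680 h.
Half-life 8.45 h → k = ln 2 / 8.45 = 0.08203 h⁻¹ = 1.969 d⁻¹.
Decay over the reach: 60.03·exp(−kt) = 60.03·0.5326 = 31.97 mg/L.
At the second outfall, C = (3.600·31.97 + 0.1250·352.0) / (3.600 + 0.1250) = 42.71 mg/L.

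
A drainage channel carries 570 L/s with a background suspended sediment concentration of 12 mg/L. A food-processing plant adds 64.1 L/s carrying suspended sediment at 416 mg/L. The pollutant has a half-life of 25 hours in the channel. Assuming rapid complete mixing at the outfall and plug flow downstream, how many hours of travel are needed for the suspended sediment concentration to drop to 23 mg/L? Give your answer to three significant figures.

30.0 h

Flow-weighted average: C = (570.0·12.00 + 64.10·416.0) / 634.1 = 33510/634.1 = 52.84 mg/L.
Half-life 25 h → k = ln 2 / 25 = 0.02773 h⁻¹ = 0.6654 d⁻¹.
52.84·exp(−k·t) = 23 → t = ln(52.84/23)/k = 108000 s = 30.00 h.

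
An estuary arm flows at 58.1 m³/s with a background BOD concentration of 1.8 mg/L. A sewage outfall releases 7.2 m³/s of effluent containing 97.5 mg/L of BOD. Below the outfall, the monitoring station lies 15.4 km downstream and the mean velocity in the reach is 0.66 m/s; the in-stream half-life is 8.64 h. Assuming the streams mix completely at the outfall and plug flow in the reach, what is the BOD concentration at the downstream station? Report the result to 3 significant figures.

7.34 mg/L

After mixing, C = (58.10·1.800 + 7.200·97.50) / 65.30 = 806.6/65.30 = 12.35 mg/L.
Travel time t = 15.4·1000 / 0.66 = 23330 s = 6.481 h.
Half-life 8.64 h → k = ln 2 / 8.64 = 0.08023 h⁻¹ = 1.925 d⁻¹.
Decay over the reach: 12.35·exp(−kt) = 12.35·0.5945 = 7.344 mg/L.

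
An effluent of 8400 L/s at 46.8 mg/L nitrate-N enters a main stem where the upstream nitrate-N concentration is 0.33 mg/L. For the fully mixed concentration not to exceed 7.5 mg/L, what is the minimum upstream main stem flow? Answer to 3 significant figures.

Set C_mix = 7.5: (Q·0.3300 + 8400·46.80) / (Q + 8400) = 7.5
→ Q = 8400·(46.80 − 7.5)/(7.5 − 0.3300) = 46040 L/s.

46000 L/s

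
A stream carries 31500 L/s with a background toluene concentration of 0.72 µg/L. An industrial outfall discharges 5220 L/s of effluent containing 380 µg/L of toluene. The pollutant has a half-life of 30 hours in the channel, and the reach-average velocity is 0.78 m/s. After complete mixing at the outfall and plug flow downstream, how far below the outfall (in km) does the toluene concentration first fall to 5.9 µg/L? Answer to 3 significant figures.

Conservation of mass: C = (31500·0.7200 + 5220·380.0) / 36720 = 2006000/36720 = 54.64 µg/L.
Half-life 30 h → k = ln 2 / 30 = 0.02310 h⁻¹ = 0.5545 d⁻¹.
Set 54.64·exp(−k·t) = 5.9 → t = ln(54.64/5.9)/k = 346800 s = 96.33 h.
Distance = v·t = 0.78·346800 = 270500 m = 270.5 km.

271 km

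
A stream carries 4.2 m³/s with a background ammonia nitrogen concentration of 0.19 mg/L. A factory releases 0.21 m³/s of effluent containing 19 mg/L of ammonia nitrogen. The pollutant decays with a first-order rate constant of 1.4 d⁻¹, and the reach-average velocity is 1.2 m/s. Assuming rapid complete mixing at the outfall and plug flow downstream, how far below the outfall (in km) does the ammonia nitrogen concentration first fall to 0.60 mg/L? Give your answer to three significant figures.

43.9 km

Mixed concentration C = ΣQC/ΣQ = (4.200·0.1900 + 0.2100·19.00) / 4.410 = 4.788/4.410 = 1.086 mg/L.
Set 1.086·exp(−k·t) = 0.60 → t = ln(1.086/0.60)/k = 36600 s = 10.17 h.
Distance = v·t = 1.2·36600 = 43920 m = 43.92 km.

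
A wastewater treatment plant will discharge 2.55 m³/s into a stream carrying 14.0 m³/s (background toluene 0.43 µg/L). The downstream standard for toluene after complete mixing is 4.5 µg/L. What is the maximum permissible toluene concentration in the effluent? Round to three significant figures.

26.8 µg/L

At the limit, (Qr·Cr + Qe·Cₑ)/(Qr + Qe) = 4.5:
Cₑ = (16.55·4.5 − 14.00·0.4300) / 2.550 = 26.85 µg/L.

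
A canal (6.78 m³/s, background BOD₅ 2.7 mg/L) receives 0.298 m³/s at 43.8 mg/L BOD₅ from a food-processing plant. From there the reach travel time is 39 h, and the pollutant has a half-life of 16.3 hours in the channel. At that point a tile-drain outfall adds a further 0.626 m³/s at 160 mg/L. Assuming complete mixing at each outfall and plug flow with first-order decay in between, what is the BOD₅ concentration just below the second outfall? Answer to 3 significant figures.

After mixing, C = (6.780·2.700 + 0.2980·43.80) / 7.078 = 31.36/7.078 = 4.430 mg/L; combined flow 7.078 m³/s.
Half-life 16.3 h → k = ln 2 / 16.3 = 0.04252 h⁻¹ = 1.021 d⁻¹.
After decay, C = 4.430 × e^(−kt) = 4.430 × 0.1904 = 0.8437 mg/L.
Second outfall: C = (7.078·0.8437 + 0.6260·160.0)/7.704 = 13.78 mg/L.

13.8 mg/L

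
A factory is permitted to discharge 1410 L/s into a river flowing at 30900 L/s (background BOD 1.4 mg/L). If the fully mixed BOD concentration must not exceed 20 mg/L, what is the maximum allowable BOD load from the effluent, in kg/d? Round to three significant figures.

Mass balance at the limit: 30900·1.400 + 1410·Cₑ = 32310·20 → Cₑ = 427.6 mg/L.
1410 L/s = 1.410 m³/s. Load = 1.410 m³/s × 427.6 g/m³ × 86 400 s/d = 52090 kg/d.

52100 kg/d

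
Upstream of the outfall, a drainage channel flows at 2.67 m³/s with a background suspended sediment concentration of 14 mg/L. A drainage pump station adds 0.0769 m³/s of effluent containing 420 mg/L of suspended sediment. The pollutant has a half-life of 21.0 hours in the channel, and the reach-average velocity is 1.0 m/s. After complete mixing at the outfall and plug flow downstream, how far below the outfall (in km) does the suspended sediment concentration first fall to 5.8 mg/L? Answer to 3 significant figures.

161 km

Mixed concentration C = ΣQC/ΣQ = (2.670·14.00 + 0.07690·420.0) / 2.747 = 69.68/2.747 = 25.37 mg/L.
Half-life 21.0 h → k = ln 2 / 21.0 = 0.03301 h⁻¹ = 0.7922 d⁻¹.
Set 25.37·exp(−k·t) = 5.8 → t = ln(25.37/5.8)/k = 160900 s = 44.70 h.
Distance = v·t = 1.0·160900 = 160900 m = 160.9 km.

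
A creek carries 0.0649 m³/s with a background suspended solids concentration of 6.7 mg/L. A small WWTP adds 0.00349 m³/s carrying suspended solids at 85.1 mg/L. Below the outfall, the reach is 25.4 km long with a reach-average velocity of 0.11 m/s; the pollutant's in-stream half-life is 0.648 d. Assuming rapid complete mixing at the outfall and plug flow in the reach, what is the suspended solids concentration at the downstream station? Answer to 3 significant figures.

0.614 mg/L

Flow-weighted average: C = (0.06490·6.700 + 0.003490·85.10) / 0.06839 = 0.7318/0.06839 = 10.70 mg/L.
Travel time t = 25.4·1000 / 0.11 = 230900 s = 64.14 h.
Half-life 0.648 d → k = ln 2 / 0.648 = 1.070 d⁻¹.
Decay over the reach: 10.70·exp(−kt) = 10.70·0.05734 = 0.6136 mg/L.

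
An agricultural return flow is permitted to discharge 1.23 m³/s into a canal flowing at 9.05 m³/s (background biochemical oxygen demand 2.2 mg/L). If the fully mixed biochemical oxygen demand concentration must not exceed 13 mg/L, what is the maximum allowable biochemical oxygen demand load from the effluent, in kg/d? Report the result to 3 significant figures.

Mass balance at the limit: 9.050·2.200 + 1.230·Cₑ = 10.28·13 → Cₑ = 92.46 mg/L.
Load = 1.230 m³/s × 92.46 g/m³ × 86 400 s/d = 9826 kg/d.

9830 kg/d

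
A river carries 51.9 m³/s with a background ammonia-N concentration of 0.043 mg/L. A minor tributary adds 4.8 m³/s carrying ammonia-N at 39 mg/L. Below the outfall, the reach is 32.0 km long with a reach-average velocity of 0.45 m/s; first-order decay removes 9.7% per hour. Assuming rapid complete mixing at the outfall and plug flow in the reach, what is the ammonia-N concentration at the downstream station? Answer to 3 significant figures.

0.445 mg/L

After mixing, C = (51.90·0.04300 + 4.800·39.00) / 56.70 = 189.4/56.70 = 3.341 mg/L.
Travel time t = 32.0·1000 / 0.45 = 71110 s = 19.75 h.
9.7%/h lost → k = −ln(1 − 0.097) = 0.1020 h⁻¹.
Decay over the reach: 3.341·exp(−kt) = 3.341·0.1333 = 0.4452 mg/L.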